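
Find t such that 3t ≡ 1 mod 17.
Since 17 is prime, by Fermat 3^(-1) ≡ 3^{15} ≡ 6 mod 17. Verify: 3 × 6 = 18 ≡ 1 mod 17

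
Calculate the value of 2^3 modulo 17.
2^{3} = 8 ≡ 8 mod 17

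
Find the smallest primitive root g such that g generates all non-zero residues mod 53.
g = 2. For each prime q|52: 2^{26}≡52, 2^{4}≡16, none ≡ 1, so ord_53(2) = 52 and 2 is a primitive root.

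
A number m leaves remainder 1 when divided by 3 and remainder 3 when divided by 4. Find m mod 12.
M = 3 × 4 = 12. M₁ = 4, y₁ ≡ 1 mod 3. M₂ = 3, y₂ ≡ 3 mod 4. m = 1×4×1 + 3×3×3 ≡ 7 mod 12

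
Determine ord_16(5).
Powers of 5 mod 16: 5^1≡5, 5^2≡9, 5^3≡13, 5^4≡1. ord_16(5) = 4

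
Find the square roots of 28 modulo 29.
The square roots of 28 mod 29 are 12 and 17. Verify: 12² = 144 ≡ 28 (mod 29)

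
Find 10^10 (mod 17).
By repeated squaring (mod 17): 10^{1}≡10, 10^{2}≡15, 10^{4}≡4, 10^{8}≡16. Then 10^{10} = 10^{8+2} ≡ 16 × 15 ≡ 2 (mod 17)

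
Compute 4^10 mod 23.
By repeated squaring (mod 23): 4^{1}≡4, 4^{2}≡16, 4^{4}≡3, 4^{8}≡9. Then 4^{10} = 4^{8+2} ≡ 9 × 16 ≡ 6 (mod 23)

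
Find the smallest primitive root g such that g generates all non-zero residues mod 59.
g = 2. For each prime q|58: 2^{29}≡58, 2^{2}≡4, none ≡ 1, so ord_59(2) = 58 and 2 is a primitive root.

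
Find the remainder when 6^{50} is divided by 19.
By Fermat: 6^{18} ≡ 1 (mod 19). 50 = 2×18 + 14. So 6^{50} ≡ 6^{14} ≡ 5 (mod 19)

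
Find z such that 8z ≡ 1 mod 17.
Since 17 is prime, by Fermat 8^(-1) ≡ 8^{15} ≡ 15 mod 17. Verify: 8 × 15 = 120 ≡ 1 mod 17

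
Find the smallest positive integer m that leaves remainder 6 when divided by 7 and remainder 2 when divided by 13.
M = 7 × 13 = 91. M₁ = 13, y₁ ≡ 6 mod 7. M₂ = 7, y₂ ≡ 2 mod 13. m = 6×13×6 + 2×7×2 ≡ 41 mod 91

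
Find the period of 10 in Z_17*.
Powers of 10 mod 17: 10^1≡10, 10^2≡15, 10^3≡14, 10^4≡4, 10^5≡6, 10^6≡9, 10^7≡5, 10^8≡16, 10^9≡7, 10^10≡2, 10^11≡3, 10^12≡13, 10^13≡11, 10^14≡8, 10^15≡12, 10^16≡1. ord_17(10) = 16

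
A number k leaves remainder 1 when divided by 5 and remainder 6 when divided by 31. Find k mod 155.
M = 5 × 31 = 155. M₁ = 31, y₁ ≡ 1 mod 5. M₂ = 5, y₂ ≡ 25 mod 31. k = 1×31×1 + 6×5×25 ≡ 6 mod 155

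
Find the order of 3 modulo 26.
Powers of 3 mod 26: 3^1≡3, 3^2≡9, 3^3≡1. So the order of 3 is 3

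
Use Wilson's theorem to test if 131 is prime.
(130)! mod 131 = 130. Since 130 ≡ -1 (mod 131), 131 is prime.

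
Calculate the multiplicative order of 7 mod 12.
Powers of 7 mod 12: 7^1≡7, 7^2≡1. So the order of 7 is 2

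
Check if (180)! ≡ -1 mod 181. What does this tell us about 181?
(180)! mod 181 = 180. Since this equals -1 mod 181, Wilson confirms 181 is prime.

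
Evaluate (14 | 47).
(14/47) = 14^{23} mod 47 = 1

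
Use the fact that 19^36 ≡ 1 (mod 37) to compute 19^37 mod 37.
By Fermat: 19^{36} ≡ 1 (mod 37). So 19^{37} = 19^{36} · 19^{1} ≡ 19^{1} ≡ 19 (mod 37)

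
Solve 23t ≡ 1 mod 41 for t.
Since 41 is prime, by Fermat 23^(-1) ≡ 23^{39} ≡ 25 mod 41. Verify: 23 × 25 = 575 ≡ 1 mod 41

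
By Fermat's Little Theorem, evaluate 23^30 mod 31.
By Fermat's Little Theorem, 23^{30} ≡ 1 (mod 31) since 31 is prime and gcd(23, 31) = 1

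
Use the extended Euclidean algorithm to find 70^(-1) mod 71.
Extended GCD: 70(-1) + 71(1) = 1. So 70^(-1) ≡ -1 ≡ 70 mod 71. Verify: 70 × 70 = 4900 ≡ 1 mod 71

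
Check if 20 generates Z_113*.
ord_113(20) divides 112. For each prime q|112: 20^{56}≡112, 20^{16}≡28, none ≡ 1. So 20 has order 112 and is a primitive root mod 113.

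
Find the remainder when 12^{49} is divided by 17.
By Fermat: 12^{16} ≡ 1 mod 17. 49 = 3×16 + 1. So 12^{49} ≡ 12^{1} ≡ 12 mod 17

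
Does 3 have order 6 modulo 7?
ord_7(3) divides 6. For each prime q|6: 3^{3}≡6, 3^{2}≡2, none ≡ 1. So 3 has order 6 and is a primitive root mod 7.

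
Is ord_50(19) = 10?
Powers of 19 mod 50: 19^1≡19, 19^2≡11, 19^3≡9, 19^4≡21, 19^5≡49, 19^6≡31, 19^7≡39, 19^8≡41, 19^9≡29, 19^10≡1. First k with 19^k≡1 is k=10. Yes, ord_50(19) = 10.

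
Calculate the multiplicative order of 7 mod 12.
Powers of 7 mod 12: 7^1≡7, 7^2≡1. So the order of 7 is 2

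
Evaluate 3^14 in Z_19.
By repeated squaring (mod 19): 3^{1}≡3, 3^{2}≡9, 3^{4}≡5, 3^{8}≡6. Then 3^{14} = 3^{8+4+2} ≡ 6 × 5 × 9 ≡ 4 (mod 19)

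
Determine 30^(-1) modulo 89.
Since 89 is prime, by Fermat 30^(-1) ≡ 30^{87} ≡ 3 (mod 89). Verify: 30 × 3 = 90 ≡ 1 (mod 89)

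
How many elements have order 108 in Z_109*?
A prime p has φ(p-1) primitive roots; here φ(108) = 36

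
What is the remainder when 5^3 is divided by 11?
5^{3} = 125 ≡ 4 (mod 11)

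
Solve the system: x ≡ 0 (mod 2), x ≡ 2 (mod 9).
M = 2 × 9 = 18. M₁ = 9, y₁ ≡ 1 (mod 2). M₂ = 2, y₂ ≡ 5 (mod 9). x = 0×9×1 + 2×2×5 ≡ 2 (mod 18)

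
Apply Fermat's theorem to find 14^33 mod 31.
By Fermat: 14^{30} ≡ 1 mod 31. So 14^{33} = 14^{30} · 14^{3} ≡ 14^{3} ≡ 16 mod 31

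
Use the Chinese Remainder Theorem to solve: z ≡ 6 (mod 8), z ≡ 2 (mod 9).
M = 8 × 9 = 72. M₁ = 9, y₁ ≡ 1 (mod 8). M₂ = 8, y₂ ≡ 8 (mod 9). z = 6×9×1 + 2×8×8 ≡ 38 (mod 72)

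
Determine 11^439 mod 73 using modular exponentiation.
Using Fermat: 11^{72} ≡ 1 (mod 73). 439 ≡ 7 (mod 72). So 11^{439} ≡ 11^{7} ≡ 40 (mod 73)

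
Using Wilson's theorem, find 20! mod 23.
(22)! = (20)! × (21) × (22) ≡ -1 mod 23. So (20)! ≡ -1 × [(22)(21)]^(-1) ≡ 11 mod 23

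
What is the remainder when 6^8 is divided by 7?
Using Fermat: 6^{6} ≡ 1 (mod 7). 8 ≡ 2 (mod 6). So 6^{8} ≡ 6^{2} ≡ 1 (mod 7)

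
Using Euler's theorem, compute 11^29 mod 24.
By Euler: 11^{8} ≡ 1 mod 24 since gcd(11, 24) = 1. 29 = 3×8 + 5. So 11^{29} ≡ 11^{5} ≡ 11 mod 24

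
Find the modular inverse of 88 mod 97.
Since 97 is prime, by Fermat 88^(-1) ≡ 88^{95} ≡ 43 (mod 97). Verify: 88 × 43 = 3784 ≡ 1 (mod 97)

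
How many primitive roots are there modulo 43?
There are φ(43-1) = φ(42) = 12 primitive roots modulo 43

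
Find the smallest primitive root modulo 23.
g = 5. For each prime q|22: 5^{11}≡22, 5^{2}≡2, none ≡ 1, so ord_23(5) = 22 and 5 is a primitive root.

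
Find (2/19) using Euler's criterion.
(2/19) = 2^{9} mod 19 = -1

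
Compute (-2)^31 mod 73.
By repeated squaring (mod 73): (-2)^{1}≡71, (-2)^{2}≡4, (-2)^{4}≡16, (-2)^{8}≡37, (-2)^{16}≡55. Then (-2)^{31} = (-2)^{16+8+4+2+1} ≡ 55 × 37 × 16 × 4 × 71 ≡ 57 (mod 73)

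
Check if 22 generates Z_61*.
22^{15} ≡ 1 mod 61 and 15 < 60, so ord_61(22) = 15 ≠ 60 and 22 is not a primitive root.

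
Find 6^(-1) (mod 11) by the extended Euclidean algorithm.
Extended GCD: 6(2) + 11(-1) = 1. So 6^(-1) ≡ 2 (mod 11). Verify: 6 × 2 = 12 ≡ 1 (mod 11)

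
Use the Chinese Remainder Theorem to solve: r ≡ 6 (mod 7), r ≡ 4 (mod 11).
M = 7 × 11 = 77. M₁ = 11, y₁ ≡ 2 (mod 7). M₂ = 7, y₂ ≡ 8 (mod 11). r = 6×11×2 + 4×7×8 ≡ 48 (mod 77)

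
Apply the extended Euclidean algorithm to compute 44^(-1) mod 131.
Extended GCD: 44(3) + 131(-1) = 1. So 44^(-1) ≡ 3 mod 131. Verify: 44 × 3 = 132 ≡ 1 mod 131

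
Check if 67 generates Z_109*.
ord_109(67) divides 108. For each prime q|108: 67^{54}≡108, 67^{36}≡45, none ≡ 1. So 67 has order 108 and is a primitive root mod 109.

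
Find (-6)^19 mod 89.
By repeated squaring mod 89: (-6)^{1}≡83, (-6)^{2}≡36, (-6)^{4}≡50, (-6)^{8}≡8, (-6)^{16}≡64. Then (-6)^{19} = (-6)^{16+2+1} ≡ 64 × 36 × 83 ≡ 60 mod 89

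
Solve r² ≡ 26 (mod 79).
The square roots of 26 mod 79 are 42 and 37. Verify: 42² = 1764 ≡ 26 (mod 79)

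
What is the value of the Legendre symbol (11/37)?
(11/37) = 11^{18} mod 37 = 1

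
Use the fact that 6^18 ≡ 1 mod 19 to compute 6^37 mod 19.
By Fermat: 6^{18} ≡ 1 mod 19. 37 = 2×18 + 1. So 6^{37} ≡ 6^{1} ≡ 6 mod 19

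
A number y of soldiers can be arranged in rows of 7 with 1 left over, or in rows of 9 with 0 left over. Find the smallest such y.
M = 7 × 9 = 63. M₁ = 9, y₁ ≡ 4 (mod 7). M₂ = 7, y₂ ≡ 4 (mod 9). y = 1×9×4 + 0×7×4 ≡ 36 (mod 63)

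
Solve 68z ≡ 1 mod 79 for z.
Since 79 is prime, by Fermat 68^(-1) ≡ 68^{77} ≡ 43 mod 79. Verify: 68 × 43 = 2924 ≡ 1 mod 79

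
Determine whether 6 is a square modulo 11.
By Euler's criterion: 6^{5} ≡ 10 mod 11. Since this equals -1 (≡ 10), 6 is not a QR.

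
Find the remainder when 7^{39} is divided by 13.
By Fermat: 7^{12} ≡ 1 (mod 13). 39 = 3×12 + 3. So 7^{39} ≡ 7^{3} ≡ 5 (mod 13)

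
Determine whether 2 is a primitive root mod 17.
2^{8} ≡ 1 (mod 17) and 8 < 16, so ord_17(2) = 8 ≠ 16 and 2 is not a primitive root.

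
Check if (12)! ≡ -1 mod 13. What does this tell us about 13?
(12)! mod 13 = 12. Since this equals -1 mod 13, Wilson confirms 13 is prime.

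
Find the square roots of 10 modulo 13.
The square roots of 10 mod 13 are 7 and 6. Verify: 7² = 49 ≡ 10 (mod 13)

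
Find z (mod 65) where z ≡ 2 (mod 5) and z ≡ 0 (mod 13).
M = 5 × 13 = 65. M₁ = 13, y₁ ≡ 2 (mod 5). M₂ = 5, y₂ ≡ 8 (mod 13). z = 2×13×2 + 0×5×8 ≡ 52 (mod 65)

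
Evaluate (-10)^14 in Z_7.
Using Fermat: (-10)^{6} ≡ 1 (mod 7). 14 ≡ 2 (mod 6). So (-10)^{14} ≡ (-10)^{2} ≡ 2 (mod 7)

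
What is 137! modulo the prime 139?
(138)! = (137)! × (138) ≡ -1 (mod 139). So (137)! ≡ -1 × (138)^(-1) ≡ (-1)×(-1) = 1 (mod 139)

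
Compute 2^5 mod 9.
By repeated squaring (mod 9): 2^{1}≡2, 2^{2}≡4, 2^{4}≡7. Then 2^{5} = 2^{4+1} ≡ 7 × 2 ≡ 5 (mod 9)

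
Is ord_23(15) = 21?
Powers of 15 mod 23: 15^1≡15, 15^2≡18, 15^3≡17, 15^4≡2, 15^5≡7, 15^6≡13, 15^7≡11, 15^8≡4, 15^9≡14, 15^10≡3, 15^11≡22, 15^12≡8, 15^13≡5, 15^14≡6, 15^15≡21, 15^16≡16, 15^17≡10, 15^18≡12, 15^19≡19, 15^20≡9, 15^21≡20, 15^22≡1. 15^21≡20≢1, so ord ≠ 21. No, the actual order is 22.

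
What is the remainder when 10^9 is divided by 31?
By repeated squaring mod 31: 10^{1}≡10, 10^{2}≡7, 10^{4}≡18, 10^{8}≡14. Then 10^{9} = 10^{8+1} ≡ 14 × 10 ≡ 16 mod 31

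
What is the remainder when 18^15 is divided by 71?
By repeated squaring (mod 71): 18^{1}≡18, 18^{2}≡40, 18^{4}≡38, 18^{8}≡24. Then 18^{15} = 18^{8+4+2+1} ≡ 24 × 38 × 40 × 18 ≡ 32 (mod 71)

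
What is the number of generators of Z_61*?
There are φ(61-1) = φ(60) = 16 primitive roots modulo 61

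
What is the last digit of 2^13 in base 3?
Using Fermat: 2^{2} ≡ 1 (mod 3). 13 ≡ 1 (mod 2). So 2^{13} ≡ 2^{1} ≡ 2 (mod 3)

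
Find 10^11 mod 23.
By repeated squaring mod 23: 10^{1}≡10, 10^{2}≡8, 10^{4}≡18, 10^{8}≡2. Then 10^{11} = 10^{8+2+1} ≡ 2 × 8 × 10 ≡ 22 mod 23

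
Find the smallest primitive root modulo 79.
g = 3. Powers: [3, 9, 27, 2, 6, 18, 54, 4, ...] generates all 78 non-zero residues.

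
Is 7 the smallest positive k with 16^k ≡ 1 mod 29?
Powers of 16 mod 29: 16^1≡16, 16^2≡24, 16^3≡7, 16^4≡25, 16^5≡23, 16^6≡20, 16^7≡1. First k with 16^k≡1 is k=7. Yes, ord_29(16) = 7.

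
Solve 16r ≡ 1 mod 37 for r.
Since 37 is prime, by Fermat 16^(-1) ≡ 16^{35} ≡ 7 mod 37. Verify: 16 × 7 = 112 ≡ 1 mod 37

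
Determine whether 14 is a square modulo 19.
By Euler's criterion: 14^{9} ≡ 18 mod 19. Since this equals -1 (≡ 18), 14 is not a QR.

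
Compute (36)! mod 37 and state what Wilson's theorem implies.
(36)! mod 37 = 36. Since this equals -1 mod 37, Wilson confirms 37 is prime.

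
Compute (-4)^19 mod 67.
By repeated squaring (mod 67): (-4)^{1}≡63, (-4)^{2}≡16, (-4)^{4}≡55, (-4)^{8}≡10, (-4)^{16}≡33. Then (-4)^{19} = (-4)^{16+2+1} ≡ 33 × 16 × 63 ≡ 32 (mod 67)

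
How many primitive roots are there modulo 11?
A prime p has φ(p-1) primitive roots; here φ(10) = 4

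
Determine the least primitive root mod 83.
g = 2. For each prime q|82: 2^{41}≡82, 2^{2}≡4, none ≡ 1, so ord_83(2) = 82 and 2 is a primitive root.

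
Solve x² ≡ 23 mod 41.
The square roots of 23 mod 41 are 33 and 8. Verify: 33² = 1089 ≡ 23 mod 41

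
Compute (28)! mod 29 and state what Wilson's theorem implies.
(28)! mod 29 = 28. Since this equals -1 mod 29, Wilson confirms 29 is prime.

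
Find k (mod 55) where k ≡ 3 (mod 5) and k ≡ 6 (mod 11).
M = 5 × 11 = 55. M₁ = 11, y₁ ≡ 1 (mod 5). M₂ = 5, y₂ ≡ 9 (mod 11). k = 3×11×1 + 6×5×9 ≡ 28 (mod 55)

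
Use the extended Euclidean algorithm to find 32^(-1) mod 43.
Extended GCD: 32(-4) + 43(3) = 1. So 32^(-1) ≡ -4 ≡ 39 mod 43. Verify: 32 × 39 = 1248 ≡ 1 mod 43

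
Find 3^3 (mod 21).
3^{3} = 27 ≡ 6 (mod 21)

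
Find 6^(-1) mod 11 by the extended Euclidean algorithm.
Extended GCD: 6(2) + 11(-1) = 1. So 6^(-1) ≡ 2 mod 11. Verify: 6 × 2 = 12 ≡ 1 mod 11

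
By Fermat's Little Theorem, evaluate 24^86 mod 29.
By Fermat: 24^{28} ≡ 1 mod 29. 86 = 3×28 + 2. So 24^{86} ≡ 24^{2} ≡ 25 mod 29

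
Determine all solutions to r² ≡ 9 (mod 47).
The square roots of 9 mod 47 are 3 and 44. Verify: 3² = 9 ≡ 9 (mod 47)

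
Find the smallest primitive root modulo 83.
g = 2. For each prime q|82: 2^{41}≡82, 2^{2}≡4, none ≡ 1, so ord_83(2) = 82 and 2 is a primitive root.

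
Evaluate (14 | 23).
(14/23) = 14^{11} mod 23 = -1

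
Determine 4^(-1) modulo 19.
Since 19 is prime, by Fermat 4^(-1) ≡ 4^{17} ≡ 5 mod 19. Verify: 4 × 5 = 20 ≡ 1 mod 19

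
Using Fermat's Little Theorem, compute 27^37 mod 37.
By Fermat: 27^{36} ≡ 1 mod 37. So 27^{37} = 27^{36} · 27^{1} ≡ 27^{1} ≡ 27 mod 37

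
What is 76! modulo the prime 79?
(78)! = (76)! × (77) × (78) ≡ -1 (mod 79). So (76)! ≡ -1 × [(78)(77)]^(-1) ≡ 39 (mod 79)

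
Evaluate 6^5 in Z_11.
By repeated squaring (mod 11): 6^{1}≡6, 6^{2}≡3, 6^{4}≡9. Then 6^{5} = 6^{4+1} ≡ 9 × 6 ≡ 10 (mod 11)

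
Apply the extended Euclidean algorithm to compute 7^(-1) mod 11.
Extended GCD: 7(-3) + 11(2) = 1. So 7^(-1) ≡ -3 ≡ 8 mod 11. Verify: 7 × 8 = 56 ≡ 1 mod 11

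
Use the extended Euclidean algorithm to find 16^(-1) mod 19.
Extended GCD: 16(6) + 19(-5) = 1. So 16^(-1) ≡ 6 (mod 19). Verify: 16 × 6 = 96 ≡ 1 (mod 19)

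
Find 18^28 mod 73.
By repeated squaring mod 73: 18^{1}≡18, 18^{2}≡32, 18^{4}≡2, 18^{8}≡4, 18^{16}≡16. Then 18^{28} = 18^{16+8+4} ≡ 16 × 4 × 2 ≡ 55 mod 73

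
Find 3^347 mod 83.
Using Fermat: 3^{82} ≡ 1 mod 83. 347 ≡ 19 mod 82. So 3^{347} ≡ 3^{19} ≡ 17 mod 83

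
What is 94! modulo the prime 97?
(96)! = (94)! × (95) × (96) ≡ -1 (mod 97). So (94)! ≡ -1 × [(96)(95)]^(-1) ≡ 48 (mod 97)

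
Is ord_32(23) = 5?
Powers of 23 mod 32: 23^1≡23, 23^2≡17, 23^3≡7, 23^4≡1. Already 23^4≡1, so the order is 4 < 5. No, the actual order is 4.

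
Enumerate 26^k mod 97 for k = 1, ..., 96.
26^1, 26^2, ..., 26^{96} mod 97: [26, 94, 19, 9, 40, 70, 74, 81, 69, 48, 84, 50, 39, 44, 77, 62, 60, 8, 14, 73, 55, 72, 29, 75, 10, 66, 67, 93, 90, 12, 21, 61, 34, 11, 92, 64, 15, 2, 52, 91, 38, 18, 80, 43, 51, 65, 41, 96, 71, 3, 78, 88, 57, 27, 23, 16, 28, 49, 13, 47, 58, 53, 20, 35, 37, 89, 83, 24, 42, 25, 68, 22, 87, 31, 30, 4, 7, 85, 76, 36, 63, 86, 5, 33, 82, 95, 45, 6, 59, 79, 17, 54, 46, 32, 56, 1]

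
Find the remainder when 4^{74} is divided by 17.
By Fermat: 4^{16} ≡ 1 (mod 17). 74 = 4×16 + 10. So 4^{74} ≡ 4^{10} ≡ 16 (mod 17)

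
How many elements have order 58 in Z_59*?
A prime p has φ(p-1) primitive roots; here φ(58) = 28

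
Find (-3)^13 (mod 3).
By repeated squaring (mod 3): (-3)^{1}≡0, (-3)^{2}≡0, (-3)^{4}≡0, (-3)^{8}≡0. Then (-3)^{13} = (-3)^{8+4+1} ≡ 0 × 0 × 0 ≡ 0 (mod 3)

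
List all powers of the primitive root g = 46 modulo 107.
46^1, 46^2, ..., 46^{106} mod 107: [46, 83, 73, 41, 67, 86, 104, 76, 72, 102, 91, 13, 63, 9, 93, 105, 15, 48, 68, 25, 80, 42, 6, 62, 70, 10, 32, 81, 88, 89, 28, 4, 77, 11, 78, 57, 54, 23, 95, 90, 74, 87, 43, 52, 38, 36, 51, 99, 60, 85, 58, 100, 106, 61, 24, 34, 66, 40, 21, 3, 31, 35, 5, 16, 94, 44, 98, 14, 2, 92, 59, 39, 82, 27, 65, 101, 45, 37, 97, 75, 26, 19, 18, 79, 103, 30, 96, 29, 50, 53, 84, 12, 17, 33, 20, 64, 55, 69, 71, 56, 8, 47, 22, 49, 7, 1]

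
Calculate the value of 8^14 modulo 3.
Using Fermat: 8^{2} ≡ 1 mod 3. 14 ≡ 0 mod 2. So 8^{14} ≡ 8^{0} ≡ 1 mod 3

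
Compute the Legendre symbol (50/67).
(50/67) = 50^{33} mod 67 = -1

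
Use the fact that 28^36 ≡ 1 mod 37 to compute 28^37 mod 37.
By Fermat: 28^{36} ≡ 1 mod 37. So 28^{37} = 28^{36} · 28^{1} ≡ 28^{1} ≡ 28 mod 37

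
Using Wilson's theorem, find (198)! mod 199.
By Wilson's theorem, (198)! ≡ -1 ≡ 198 (mod 199)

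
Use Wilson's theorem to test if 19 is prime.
(18)! mod 19 = 18. Since 18 ≡ -1 (mod 19), 19 is prime.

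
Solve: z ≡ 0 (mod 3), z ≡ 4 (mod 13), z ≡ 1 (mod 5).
M = 3 × 13 × 5 = 195. M₁ = 65, y₁ ≡ 2 (mod 3). M₂ = 15, y₂ ≡ 7 (mod 13). M₃ = 39, y₃ ≡ 4 (mod 5). z = 0×65×2 + 4×15×7 + 1×39×4 ≡ 186 (mod 195)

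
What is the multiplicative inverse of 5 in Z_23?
Since 23 is prime, by Fermat 5^(-1) ≡ 5^{21} ≡ 14 (mod 23). Verify: 5 × 14 = 70 ≡ 1 (mod 23)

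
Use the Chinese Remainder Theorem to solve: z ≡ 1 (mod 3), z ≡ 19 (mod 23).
M = 3 × 23 = 69. M₁ = 23, y₁ ≡ 2 (mod 3). M₂ = 3, y₂ ≡ 8 (mod 23). z = 1×23×2 + 19×3×8 ≡ 19 (mod 69)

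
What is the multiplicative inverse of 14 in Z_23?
Since 23 is prime, by Fermat 14^(-1) ≡ 14^{21} ≡ 5 mod 23. Verify: 14 × 5 = 70 ≡ 1 mod 23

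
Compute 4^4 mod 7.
4^{4} = 256 ≡ 4 (mod 7)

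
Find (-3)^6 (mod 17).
By repeated squaring (mod 17): (-3)^{1}≡14, (-3)^{2}≡9, (-3)^{4}≡13. Then (-3)^{6} = (-3)^{4+2} ≡ 13 × 9 ≡ 15 (mod 17)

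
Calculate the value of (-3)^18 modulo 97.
By repeated squaring (mod 97): (-3)^{1}≡94, (-3)^{2}≡9, (-3)^{4}≡81, (-3)^{8}≡62, (-3)^{16}≡61. Then (-3)^{18} = (-3)^{16+2} ≡ 61 × 9 ≡ 64 (mod 97)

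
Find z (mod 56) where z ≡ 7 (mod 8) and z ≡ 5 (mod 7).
M = 8 × 7 = 56. M₁ = 7, y₁ ≡ 7 (mod 8). M₂ = 8, y₂ ≡ 1 (mod 7). z = 7×7×7 + 5×8×1 ≡ 47 (mod 56)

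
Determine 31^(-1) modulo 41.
Since 41 is prime, by Fermat 31^(-1) ≡ 31^{39} ≡ 4 mod 41. Verify: 31 × 4 = 124 ≡ 1 mod 41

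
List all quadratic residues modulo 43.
Squares in Z_43*: {1, 4, 6, 9, 10, 11, 13, 14, 15, 16, 17, 21, 23, 24, 25, 31, 35, 36, 38, 40, 41}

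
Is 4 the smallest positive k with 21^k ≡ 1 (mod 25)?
Powers of 21 mod 25: 21^1≡21, 21^2≡16, 21^3≡11, 21^4≡6, 21^5≡1. 21^4≡6≢1, so ord ≠ 4. No, the actual order is 5.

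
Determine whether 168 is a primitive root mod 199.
ord_199(168) divides 198. For each prime q|198: 168^{99}≡198, 168^{66}≡92, 168^{18}≡121, none ≡ 1. So 168 has order 198 and is a primitive root mod 199.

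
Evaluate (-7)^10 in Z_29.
By repeated squaring mod 29: (-7)^{1}≡22, (-7)^{2}≡20, (-7)^{4}≡23, (-7)^{8}≡7. Then (-7)^{10} = (-7)^{8+2} ≡ 7 × 20 ≡ 24 mod 29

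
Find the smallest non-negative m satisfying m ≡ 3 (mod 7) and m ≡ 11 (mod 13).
M = 7 × 13 = 91. M₁ = 13, y₁ ≡ 6 (mod 7). M₂ = 7, y₂ ≡ 2 (mod 13). m = 3×13×6 + 11×7×2 ≡ 24 (mod 91)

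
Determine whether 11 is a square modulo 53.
By Euler's criterion: 11^{26} ≡ 1 mod 53. Since this equals 1, 11 is a QR.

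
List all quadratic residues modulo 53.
Squares in Z_53*: {1, 4, 6, 7, 9, 10, 11, 13, 15, 16, 17, 24, 25, 28, 29, 36, 37, 38, 40, 42, 43, 44, 46, 47, 49, 52}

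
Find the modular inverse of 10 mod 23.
Since 23 is prime, by Fermat 10^(-1) ≡ 10^{21} ≡ 7 mod 23. Verify: 10 × 7 = 70 ≡ 1 mod 23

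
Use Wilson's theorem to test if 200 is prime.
(199)! mod 200 = 0. Since 0 ≢ -1 (mod 200), 200 is not prime.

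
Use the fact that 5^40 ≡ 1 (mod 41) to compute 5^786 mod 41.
By Fermat: 5^{40} ≡ 1 (mod 41). 786 ≡ 26 (mod 40). So 5^{786} ≡ 5^{26} ≡ 4 (mod 41)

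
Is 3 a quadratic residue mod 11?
By Euler's criterion: 3^{5} ≡ 1 (mod 11). Since this equals 1, 3 is a QR.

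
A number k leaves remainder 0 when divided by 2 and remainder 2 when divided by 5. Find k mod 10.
M = 2 × 5 = 10. M₁ = 5, y₁ ≡ 1 mod 2. M₂ = 2, y₂ ≡ 3 mod 5. k = 0×5×1 + 2×2×3 ≡ 2 mod 10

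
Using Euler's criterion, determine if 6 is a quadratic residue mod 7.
By Euler's criterion: 6^{3} ≡ 6 (mod 7). Since this equals -1 (≡ 6), 6 is not a QR.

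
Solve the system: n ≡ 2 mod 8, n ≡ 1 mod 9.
M = 8 × 9 = 72. M₁ = 9, y₁ ≡ 1 mod 8. M₂ = 8, y₂ ≡ 8 mod 9. n = 2×9×1 + 1×8×8 ≡ 10 mod 72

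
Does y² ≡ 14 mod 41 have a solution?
By Euler's criterion: 14^{20} ≡ 40 mod 41. Since this equals -1 (≡ 40), 14 is not a QR.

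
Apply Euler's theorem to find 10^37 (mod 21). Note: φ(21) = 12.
By Euler: 10^{12} ≡ 1 (mod 21) since gcd(10, 21) = 1. 37 = 3×12 + 1. So 10^{37} ≡ 10^{1} ≡ 10 (mod 21)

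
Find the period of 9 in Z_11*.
Powers of 9 mod 11: 9^1≡9, 9^2≡4, 9^3≡3, 9^4≡5, 9^5≡1. ord_11(9) = 5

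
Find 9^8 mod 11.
By repeated squaring mod 11: 9^{1}≡9, 9^{2}≡4, 9^{4}≡5, 9^{8}≡3. So 9^{8} ≡ 3 mod 11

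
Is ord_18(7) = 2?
Powers of 7 mod 18: 7^1≡7, 7^2≡13, 7^3≡1. 7^2≡13≢1, so ord ≠ 2. No, the actual order is 3.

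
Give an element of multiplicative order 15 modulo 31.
7 has order 15 mod 31 since 7^{15} ≡ 1 mod 31 and no smaller power works.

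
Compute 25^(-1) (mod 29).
Since 29 is prime, by Fermat 25^(-1) ≡ 25^{27} ≡ 7 (mod 29). Verify: 25 × 7 = 175 ≡ 1 (mod 29)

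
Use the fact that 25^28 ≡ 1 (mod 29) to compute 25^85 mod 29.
By Fermat: 25^{28} ≡ 1 (mod 29). 85 = 3×28 + 1. So 25^{85} ≡ 25^{1} ≡ 25 (mod 29)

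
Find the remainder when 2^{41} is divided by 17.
By Fermat: 2^{16} ≡ 1 mod 17. 41 = 2×16 + 9. So 2^{41} ≡ 2^{9} ≡ 2 mod 17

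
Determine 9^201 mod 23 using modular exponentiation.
Using Fermat: 9^{22} ≡ 1 mod 23. 201 ≡ 3 mod 22. So 9^{201} ≡ 9^{3} ≡ 16 mod 23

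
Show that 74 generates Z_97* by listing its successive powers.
74^1, 74^2, ..., 74^{96} mod 97: [74, 44, 55, 93, 92, 18, 71, 16, 20, 25, 7, 33, 17, 94, 69, 62, 29, 12, 15, 43, 78, 49, 37, 22, 76, 95, 46, 9, 84, 8, 10, 61, 52, 65, 57, 47, 83, 31, 63, 6, 56, 70, 39, 73, 67, 11, 38, 96, 23, 53, 42, 4, 5, 79, 26, 81, 77, 72, 90, 64, 80, 3, 28, 35, 68, 85, 82, 54, 19, 48, 60, 75, 21, 2, 51, 88, 13, 89, 87, 36, 45, 32, 40, 50, 14, 66, 34, 91, 41, 27, 58, 24, 30, 86, 59, 1]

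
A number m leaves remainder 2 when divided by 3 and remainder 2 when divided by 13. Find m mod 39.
M = 3 × 13 = 39. M₁ = 13, y₁ ≡ 1 mod 3. M₂ = 3, y₂ ≡ 9 mod 13. m = 2×13×1 + 2×3×9 ≡ 2 mod 39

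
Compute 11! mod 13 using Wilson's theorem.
(12)! = (11)! × (12) ≡ -1 mod 13. So (11)! ≡ -1 × (12)^(-1) ≡ (-1)×(-1) = 1 mod 13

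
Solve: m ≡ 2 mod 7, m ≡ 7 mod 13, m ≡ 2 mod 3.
M = 7 × 13 × 3 = 273. M₁ = 39, y₁ ≡ 2 mod 7. M₂ = 21, y₂ ≡ 5 mod 13. M₃ = 91, y₃ ≡ 1 mod 3. m = 2×39×2 + 7×21×5 + 2×91×1 ≡ 254 mod 273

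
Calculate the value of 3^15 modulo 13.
Using Fermat: 3^{12} ≡ 1 mod 13. 15 ≡ 3 mod 12. So 3^{15} ≡ 3^{3} ≡ 1 mod 13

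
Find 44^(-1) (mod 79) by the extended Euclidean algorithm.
Extended GCD: 44(9) + 79(-5) = 1. So 44^(-1) ≡ 9 (mod 79). Verify: 44 × 9 = 396 ≡ 1 (mod 79)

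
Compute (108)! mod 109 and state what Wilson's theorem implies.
(108)! mod 109 = 108. Since this equals -1 (mod 109), Wilson confirms 109 is prime.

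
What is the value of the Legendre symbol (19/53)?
(19/53) = 19^{26} mod 53 = -1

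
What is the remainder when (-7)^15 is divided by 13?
Using Fermat: (-7)^{12} ≡ 1 (mod 13). 15 ≡ 3 (mod 12). So (-7)^{15} ≡ (-7)^{3} ≡ 8 (mod 13)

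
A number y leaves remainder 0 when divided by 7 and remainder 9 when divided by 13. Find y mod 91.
M = 7 × 13 = 91. M₁ = 13, y₁ ≡ 6 mod 7. M₂ = 7, y₂ ≡ 2 mod 13. y = 0×13×6 + 9×7×2 ≡ 35 mod 91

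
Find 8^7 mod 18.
By repeated squaring mod 18: 8^{1}≡8, 8^{2}≡10, 8^{4}≡10. Then 8^{7} = 8^{4+2+1} ≡ 10 × 10 × 8 ≡ 8 mod 18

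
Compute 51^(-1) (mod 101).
Since 101 is prime, by Fermat 51^(-1) ≡ 51^{99} ≡ 2 (mod 101). Verify: 51 × 2 = 102 ≡ 1 (mod 101)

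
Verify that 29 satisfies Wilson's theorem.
(28)! mod 29 = 28. Since this equals -1 (mod 29), Wilson confirms 29 is prime.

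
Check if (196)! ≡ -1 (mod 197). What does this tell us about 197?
(196)! mod 197 = 196. Since this equals -1 (mod 197), Wilson confirms 197 is prime.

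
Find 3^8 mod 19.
By repeated squaring mod 19: 3^{1}≡3, 3^{2}≡9, 3^{4}≡5, 3^{8}≡6. So 3^{8} ≡ 6 mod 19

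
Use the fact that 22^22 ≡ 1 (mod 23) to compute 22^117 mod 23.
By Fermat: 22^{22} ≡ 1 (mod 23). 117 = 5×22 + 7. So 22^{117} ≡ 22^{7} ≡ 22 (mod 23)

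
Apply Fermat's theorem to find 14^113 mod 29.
By Fermat: 14^{28} ≡ 1 mod 29. 113 = 4×28 + 1. So 14^{113} ≡ 14^{1} ≡ 14 mod 29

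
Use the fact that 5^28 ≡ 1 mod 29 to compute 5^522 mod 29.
By Fermat: 5^{28} ≡ 1 mod 29. 522 ≡ 18 mod 28. So 5^{522} ≡ 5^{18} ≡ 16 mod 29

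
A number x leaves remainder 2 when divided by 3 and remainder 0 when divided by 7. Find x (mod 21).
M = 3 × 7 = 21. M₁ = 7, y₁ ≡ 1 (mod 3). M₂ = 3, y₂ ≡ 5 (mod 7). x = 2×7×1 + 0×3×5 ≡ 14 (mod 21)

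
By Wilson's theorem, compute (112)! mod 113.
By Wilson's theorem, (112)! ≡ -1 ≡ 112 mod 113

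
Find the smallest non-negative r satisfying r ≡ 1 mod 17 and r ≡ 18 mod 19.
M = 17 × 19 = 323. M₁ = 19, y₁ ≡ 9 mod 17. M₂ = 17, y₂ ≡ 9 mod 19. r = 1×19×9 + 18×17×9 ≡ 18 mod 323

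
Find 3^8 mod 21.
By repeated squaring mod 21: 3^{1}≡3, 3^{2}≡9, 3^{4}≡18, 3^{8}≡9. So 3^{8} ≡ 9 mod 21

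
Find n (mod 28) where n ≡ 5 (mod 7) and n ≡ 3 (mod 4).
M = 7 × 4 = 28. M₁ = 4, y₁ ≡ 2 (mod 7). M₂ = 7, y₂ ≡ 3 (mod 4). n = 5×4×2 + 3×7×3 ≡ 19 (mod 28)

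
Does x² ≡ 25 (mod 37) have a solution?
By Euler's criterion: 25^{18} ≡ 1 (mod 37). Since this equals 1, 25 is a QR.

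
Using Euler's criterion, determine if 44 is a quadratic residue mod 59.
By Euler's criterion: 44^{29} ≡ 58 mod 59. Since this equals -1 (≡ 58), 44 is not a QR.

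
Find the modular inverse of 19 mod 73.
Since 73 is prime, by Fermat 19^(-1) ≡ 19^{71} ≡ 50 mod 73. Verify: 19 × 50 = 950 ≡ 1 mod 73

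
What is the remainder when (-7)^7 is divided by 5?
Using Fermat: (-7)^{4} ≡ 1 (mod 5). 7 ≡ 3 (mod 4). So (-7)^{7} ≡ (-7)^{3} ≡ 2 (mod 5)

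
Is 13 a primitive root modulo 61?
13^{3} ≡ 1 (mod 61) and 3 < 60, so ord_61(13) = 3 ≠ 60 and 13 is not a primitive root.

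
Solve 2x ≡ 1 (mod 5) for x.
Since 5 is prime, by Fermat 2^(-1) ≡ 2^{3} ≡ 3 (mod 5). Verify: 2 × 3 = 6 ≡ 1 (mod 5)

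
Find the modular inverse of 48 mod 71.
Since 71 is prime, by Fermat 48^(-1) ≡ 48^{69} ≡ 37 (mod 71). Verify: 48 × 37 = 1776 ≡ 1 (mod 71)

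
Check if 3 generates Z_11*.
3^{5} ≡ 1 mod 11 and 5 < 10, so ord_11(3) = 5 ≠ 10 and 3 is not a primitive root.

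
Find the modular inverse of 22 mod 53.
Since 53 is prime, by Fermat 22^(-1) ≡ 22^{51} ≡ 41 (mod 53). Verify: 22 × 41 = 902 ≡ 1 (mod 53)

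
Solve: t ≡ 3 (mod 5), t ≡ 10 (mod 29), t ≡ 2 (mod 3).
M = 5 × 29 × 3 = 435. M₁ = 87, y₁ ≡ 3 (mod 5). M₂ = 15, y₂ ≡ 2 (mod 29). M₃ = 145, y₃ ≡ 1 (mod 3). t = 3×87×3 + 10×15×2 + 2×145×1 ≡ 68 (mod 435)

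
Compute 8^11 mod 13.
By repeated squaring (mod 13): 8^{1}≡8, 8^{2}≡12, 8^{4}≡1, 8^{8}≡1. Then 8^{11} = 8^{8+2+1} ≡ 1 × 12 × 8 ≡ 5 (mod 13)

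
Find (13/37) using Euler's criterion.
(13/37) = 13^{18} mod 37 = -1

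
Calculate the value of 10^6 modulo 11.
By repeated squaring (mod 11): 10^{1}≡10, 10^{2}≡1, 10^{4}≡1. Then 10^{6} = 10^{4+2} ≡ 1 × 1 ≡ 1 (mod 11)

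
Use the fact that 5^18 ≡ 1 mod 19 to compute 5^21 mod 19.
By Fermat: 5^{18} ≡ 1 mod 19. So 5^{21} = 5^{18} · 5^{3} ≡ 5^{3} ≡ 11 mod 19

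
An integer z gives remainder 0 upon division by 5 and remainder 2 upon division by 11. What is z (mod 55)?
M = 5 × 11 = 55. M₁ = 11, y₁ ≡ 1 (mod 5). M₂ = 5, y₂ ≡ 9 (mod 11). z = 0×11×1 + 2×5×9 ≡ 35 (mod 55)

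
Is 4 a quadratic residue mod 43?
By Euler's criterion: 4^{21} ≡ 1 mod 43. Since this equals 1, 4 is a QR.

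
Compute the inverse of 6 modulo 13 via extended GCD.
Extended GCD: 6(-2) + 13(1) = 1. So 6^(-1) ≡ -2 ≡ 11 (mod 13). Verify: 6 × 11 = 66 ≡ 1 (mod 13)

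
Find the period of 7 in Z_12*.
Powers of 7 mod 12: 7^1≡7, 7^2≡1. Order = 2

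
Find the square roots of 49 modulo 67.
The square roots of 49 mod 67 are 60 and 7. Verify: 60² = 3600 ≡ 49 mod 67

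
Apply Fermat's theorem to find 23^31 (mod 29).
By Fermat: 23^{28} ≡ 1 (mod 29). So 23^{31} = 23^{28} · 23^{3} ≡ 23^{3} ≡ 16 (mod 29)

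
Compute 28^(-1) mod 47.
Since 47 is prime, by Fermat 28^(-1) ≡ 28^{45} ≡ 42 mod 47. Verify: 28 × 42 = 1176 ≡ 1 mod 47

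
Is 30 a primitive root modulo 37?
30^{18} ≡ 1 (mod 37) and 18 < 36, so ord_37(30) = 18 ≠ 36 and 30 is not a primitive root.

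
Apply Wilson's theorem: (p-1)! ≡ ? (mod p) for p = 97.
By Wilson's theorem, (96)! ≡ -1 ≡ 96 (mod 97)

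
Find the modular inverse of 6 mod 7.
Since 7 is prime, by Fermat 6^(-1) ≡ 6^{5} ≡ 6 mod 7. Verify: 6 × 6 = 36 ≡ 1 mod 7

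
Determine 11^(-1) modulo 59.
Since 59 is prime, by Fermat 11^(-1) ≡ 11^{57} ≡ 43 mod 59. Verify: 11 × 43 = 473 ≡ 1 mod 59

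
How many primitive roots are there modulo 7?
A prime p has φ(p-1) primitive roots; here φ(6) = 2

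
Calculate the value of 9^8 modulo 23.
By repeated squaring mod 23: 9^{1}≡9, 9^{2}≡12, 9^{4}≡6, 9^{8}≡13. So 9^{8} ≡ 13 mod 23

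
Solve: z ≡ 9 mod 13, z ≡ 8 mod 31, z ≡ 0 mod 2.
M = 13 × 31 × 2 = 806. M₁ = 62, y₁ ≡ 4 mod 13. M₂ = 26, y₂ ≡ 6 mod 31. M₃ = 403, y₃ ≡ 1 mod 2. z = 9×62×4 + 8×26×6 + 0×403×1 ≡ 256 mod 806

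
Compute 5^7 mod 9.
By repeated squaring (mod 9): 5^{1}≡5, 5^{2}≡7, 5^{4}≡4. Then 5^{7} = 5^{4+2+1} ≡ 4 × 7 × 5 ≡ 5 (mod 9)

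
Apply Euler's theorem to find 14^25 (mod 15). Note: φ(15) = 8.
By Euler: 14^{8} ≡ 1 (mod 15) since gcd(14, 15) = 1. 25 = 3×8 + 1. So 14^{25} ≡ 14^{1} ≡ 14 (mod 15)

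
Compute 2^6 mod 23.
By repeated squaring (mod 23): 2^{1}≡2, 2^{2}≡4, 2^{4}≡16. Then 2^{6} = 2^{4+2} ≡ 16 × 4 ≡ 18 (mod 23)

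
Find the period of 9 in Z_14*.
Powers of 9 mod 14: 9^1≡9, 9^2≡11, 9^3≡1. So the order of 9 is 3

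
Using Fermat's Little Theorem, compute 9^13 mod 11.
By Fermat: 9^{10} ≡ 1 mod 11. So 9^{13} = 9^{10} · 9^{3} ≡ 9^{3} ≡ 3 mod 11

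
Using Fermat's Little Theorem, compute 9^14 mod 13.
By Fermat: 9^{12} ≡ 1 mod 13. So 9^{14} = 9^{12} · 9^{2} ≡ 9^{2} ≡ 3 mod 13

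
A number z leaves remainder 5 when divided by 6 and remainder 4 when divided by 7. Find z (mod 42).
M = 6 × 7 = 42. M₁ = 7, y₁ ≡ 1 (mod 6). M₂ = 6, y₂ ≡ 6 (mod 7). z = 5×7×1 + 4×6×6 ≡ 11 (mod 42)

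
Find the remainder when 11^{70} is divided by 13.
By Fermat: 11^{12} ≡ 1 (mod 13). 70 = 5×12 + 10. So 11^{70} ≡ 11^{10} ≡ 10 (mod 13)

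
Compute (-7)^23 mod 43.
By repeated squaring (mod 43): (-7)^{1}≡36, (-7)^{2}≡6, (-7)^{4}≡36, (-7)^{8}≡6, (-7)^{16}≡36. Then (-7)^{23} = (-7)^{16+4+2+1} ≡ 36 × 36 × 6 × 36 ≡ 6 (mod 43)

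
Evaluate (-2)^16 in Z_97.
By repeated squaring mod 97: (-2)^{1}≡95, (-2)^{2}≡4, (-2)^{4}≡16, (-2)^{8}≡62, (-2)^{16}≡61. So (-2)^{16} ≡ 61 mod 97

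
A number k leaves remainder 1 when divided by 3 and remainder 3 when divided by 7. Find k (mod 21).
M = 3 × 7 = 21. M₁ = 7, y₁ ≡ 1 (mod 3). M₂ = 3, y₂ ≡ 5 (mod 7). k = 1×7×1 + 3×3×5 ≡ 10 (mod 21)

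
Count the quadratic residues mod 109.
Exactly half the non-zero residues mod a prime are QRs: (109-1)/2 = 54.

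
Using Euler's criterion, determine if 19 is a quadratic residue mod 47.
By Euler's criterion: 19^{23} ≡ 46 mod 47. Since this equals -1 (≡ 46), 19 is not a QR.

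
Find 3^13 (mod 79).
By repeated squaring (mod 79): 3^{1}≡3, 3^{2}≡9, 3^{4}≡2, 3^{8}≡4. Then 3^{13} = 3^{8+4+1} ≡ 4 × 2 × 3 ≡ 24 (mod 79)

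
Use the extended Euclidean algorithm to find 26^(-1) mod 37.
Extended GCD: 26(10) + 37(-7) = 1. So 26^(-1) ≡ 10 (mod 37). Verify: 26 × 10 = 260 ≡ 1 (mod 37)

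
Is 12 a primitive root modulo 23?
12^{11} ≡ 1 mod 23 and 11 < 22, so ord_23(12) = 11 ≠ 22 and 12 is not a primitive root.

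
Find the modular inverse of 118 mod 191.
Since 191 is prime, by Fermat 118^(-1) ≡ 118^{189} ≡ 34 mod 191. Verify: 118 × 34 = 4012 ≡ 1 mod 191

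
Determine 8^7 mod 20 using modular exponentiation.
By repeated squaring mod 20: 8^{1}≡8, 8^{2}≡4, 8^{4}≡16. Then 8^{7} = 8^{4+2+1} ≡ 16 × 4 × 8 ≡ 12 mod 20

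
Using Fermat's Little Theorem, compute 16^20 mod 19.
By Fermat: 16^{18} ≡ 1 mod 19. So 16^{20} = 16^{18} · 16^{2} ≡ 16^{2} ≡ 9 mod 19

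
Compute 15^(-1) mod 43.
Since 43 is prime, by Fermat 15^(-1) ≡ 15^{41} ≡ 23 mod 43. Verify: 15 × 23 = 345 ≡ 1 mod 43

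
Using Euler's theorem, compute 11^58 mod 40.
By Euler: 11^{16} ≡ 1 mod 40 since gcd(11, 40) = 1. 58 = 3×16 + 10. So 11^{58} ≡ 11^{10} ≡ 1 mod 40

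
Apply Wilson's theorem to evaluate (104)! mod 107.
(106)! = (104)! × (105) × (106) ≡ -1 (mod 107). So (104)! ≡ -1 × [(106)(105)]^(-1) ≡ 53 (mod 107)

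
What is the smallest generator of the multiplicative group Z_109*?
g = 6. Powers: [6, 36, 107, 97, 37, 4, 24, ...] generates all 108 non-zero residues.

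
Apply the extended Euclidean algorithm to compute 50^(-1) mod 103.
Extended GCD: 50(-35) + 103(17) = 1. So 50^(-1) ≡ -35 ≡ 68 mod 103. Verify: 50 × 68 = 3400 ≡ 1 mod 103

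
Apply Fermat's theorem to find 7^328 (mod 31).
By Fermat: 7^{30} ≡ 1 (mod 31). 328 ≡ 28 (mod 30). So 7^{328} ≡ 7^{28} ≡ 19 (mod 31)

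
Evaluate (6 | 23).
(6/23) = 6^{11} mod 23 = 1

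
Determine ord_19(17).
Powers of 17 mod 19: 17^1≡17, 17^2≡4, 17^3≡11, 17^4≡16, 17^5≡6, 17^6≡7, 17^7≡5, 17^8≡9, 17^9≡1. Order = 9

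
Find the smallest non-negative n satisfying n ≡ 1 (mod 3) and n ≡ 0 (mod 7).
M = 3 × 7 = 21. M₁ = 7, y₁ ≡ 1 (mod 3). M₂ = 3, y₂ ≡ 5 (mod 7). n = 1×7×1 + 0×3×5 ≡ 7 (mod 21)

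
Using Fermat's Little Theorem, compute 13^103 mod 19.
By Fermat: 13^{18} ≡ 1 mod 19. 103 = 5×18 + 13. So 13^{103} ≡ 13^{13} ≡ 15 mod 19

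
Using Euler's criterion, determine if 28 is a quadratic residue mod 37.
By Euler's criterion: 28^{18} ≡ 1 mod 37. Since this equals 1, 28 is a QR.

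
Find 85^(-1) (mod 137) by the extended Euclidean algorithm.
Extended GCD: 85(-29) + 137(18) = 1. So 85^(-1) ≡ -29 ≡ 108 (mod 137). Verify: 85 × 108 = 9180 ≡ 1 (mod 137)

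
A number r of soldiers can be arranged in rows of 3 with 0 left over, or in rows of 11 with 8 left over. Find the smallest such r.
M = 3 × 11 = 33. M₁ = 11, y₁ ≡ 2 (mod 3). M₂ = 3, y₂ ≡ 4 (mod 11). r = 0×11×2 + 8×3×4 ≡ 30 (mod 33)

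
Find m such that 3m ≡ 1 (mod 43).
Since 43 is prime, by Fermat 3^(-1) ≡ 3^{41} ≡ 29 (mod 43). Verify: 3 × 29 = 87 ≡ 1 (mod 43)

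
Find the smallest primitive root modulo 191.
g = 19. Powers: [19, 170, 174, 59, 166, 98, 143, 43, 53, ...] generates all 190 non-zero residues.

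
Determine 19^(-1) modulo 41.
Since 41 is prime, by Fermat 19^(-1) ≡ 19^{39} ≡ 13 (mod 41). Verify: 19 × 13 = 247 ≡ 1 (mod 41)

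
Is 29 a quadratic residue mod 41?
By Euler's criterion: 29^{20} ≡ 40 (mod 41). Since this equals -1 (≡ 40), 29 is not a QR.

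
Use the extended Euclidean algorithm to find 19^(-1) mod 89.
Extended GCD: 19(-14) + 89(3) = 1. So 19^(-1) ≡ -14 ≡ 75 (mod 89). Verify: 19 × 75 = 1425 ≡ 1 (mod 89)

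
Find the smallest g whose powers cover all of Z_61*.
g = 2. For each prime q|60: 2^{30}≡60, 2^{20}≡47, 2^{12}≡9, none ≡ 1, so ord_61(2) = 60 and 2 is a primitive root.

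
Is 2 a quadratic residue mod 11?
By Euler's criterion: 2^{5} ≡ 10 (mod 11). Since this equals -1 (≡ 10), 2 is not a QR.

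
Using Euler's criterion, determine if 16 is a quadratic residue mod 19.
By Euler's criterion: 16^{9} ≡ 1 mod 19. Since this equals 1, 16 is a QR.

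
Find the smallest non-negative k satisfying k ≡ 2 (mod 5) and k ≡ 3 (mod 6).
M = 5 × 6 = 30. M₁ = 6, y₁ ≡ 1 (mod 5). M₂ = 5, y₂ ≡ 5 (mod 6). k = 2×6×1 + 3×5×5 ≡ 27 (mod 30)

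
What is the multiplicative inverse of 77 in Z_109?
Since 109 is prime, by Fermat 77^(-1) ≡ 77^{107} ≡ 17 (mod 109). Verify: 77 × 17 = 1309 ≡ 1 (mod 109)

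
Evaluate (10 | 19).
(10/19) = 10^{9} mod 19 = -1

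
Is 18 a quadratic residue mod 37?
By Euler's criterion: 18^{18} ≡ 36 mod 37. Since this equals -1 (≡ 36), 18 is not a QR.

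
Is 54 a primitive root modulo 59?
ord_59(54) divides 58. For each prime q|58: 54^{29}≡58, 54^{2}≡25, none ≡ 1. So 54 has order 58 and is a primitive root mod 59.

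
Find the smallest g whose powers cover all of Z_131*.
g = 2. Powers: [2, 4, 8, 16, 32, 64, 128, 125, 119, ...] generates all 130 non-zero residues.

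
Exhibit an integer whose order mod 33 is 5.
4 has order 5 mod 33 since 4^{5} ≡ 1 mod 33 and no smaller power works.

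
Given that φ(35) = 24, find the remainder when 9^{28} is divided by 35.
By Euler: 9^{24} ≡ 1 (mod 35) since gcd(9, 35) = 1. 28 = 1×24 + 4. So 9^{28} ≡ 9^{4} ≡ 16 (mod 35)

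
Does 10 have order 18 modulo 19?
ord_19(10) divides 18. For each prime q|18: 10^{9}≡18, 10^{6}≡11, none ≡ 1. So 10 has order 18 and is a primitive root mod 19.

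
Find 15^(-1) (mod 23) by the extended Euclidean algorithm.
Extended GCD: 15(-3) + 23(2) = 1. So 15^(-1) ≡ -3 ≡ 20 (mod 23). Verify: 15 × 20 = 300 ≡ 1 (mod 23)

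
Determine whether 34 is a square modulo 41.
By Euler's criterion: 34^{20} ≡ 40 (mod 41). Since this equals -1 (≡ 40), 34 is not a QR.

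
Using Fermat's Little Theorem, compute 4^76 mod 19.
By Fermat: 4^{18} ≡ 1 mod 19. 76 = 4×18 + 4. So 4^{76} ≡ 4^{4} ≡ 9 mod 19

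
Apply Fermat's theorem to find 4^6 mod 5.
By Fermat: 4^{4} ≡ 1 mod 5. So 4^{6} = 4^{4} · 4^{2} ≡ 4^{2} ≡ 1 mod 5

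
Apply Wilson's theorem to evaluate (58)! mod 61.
(60)! = (58)! × (59) × (60) ≡ -1 mod 61. So (58)! ≡ -1 × [(60)(59)]^(-1) ≡ 30 mod 61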